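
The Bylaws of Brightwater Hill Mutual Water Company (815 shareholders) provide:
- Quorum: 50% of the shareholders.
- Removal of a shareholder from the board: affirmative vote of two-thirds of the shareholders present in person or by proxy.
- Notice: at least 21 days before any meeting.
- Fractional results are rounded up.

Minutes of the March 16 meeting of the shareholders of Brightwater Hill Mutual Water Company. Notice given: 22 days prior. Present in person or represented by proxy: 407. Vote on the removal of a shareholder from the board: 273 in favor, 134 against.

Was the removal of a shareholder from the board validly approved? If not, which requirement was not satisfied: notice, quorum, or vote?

Notice: 22 days given; 21 required. Satisfied.
Quorum: 50% of 815 = 407.50, rounded up to 408; 407 present. Not satisfied.
Vote: requires two-thirds of those present (407); 2/3 of 407 = 271.33, rounded up to 272, so 272 needed; 273 in favor. Satisfied.

Invalid — quorum requirement not satisfied.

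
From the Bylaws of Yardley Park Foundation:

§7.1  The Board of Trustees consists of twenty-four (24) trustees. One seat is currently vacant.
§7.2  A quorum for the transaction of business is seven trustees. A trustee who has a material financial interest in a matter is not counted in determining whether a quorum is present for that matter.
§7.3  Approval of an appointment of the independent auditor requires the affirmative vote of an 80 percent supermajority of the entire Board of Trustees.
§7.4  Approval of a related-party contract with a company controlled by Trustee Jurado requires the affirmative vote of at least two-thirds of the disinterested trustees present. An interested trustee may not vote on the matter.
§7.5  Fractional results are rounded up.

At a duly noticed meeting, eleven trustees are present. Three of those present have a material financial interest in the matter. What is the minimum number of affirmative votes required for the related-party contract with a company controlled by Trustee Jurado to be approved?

6

The related-party contract with a company controlled by Trustee Jurado requires two-thirds of the disinterested trustees present (11 − 3 = 8).
2/3 of 8 = 5.33, rounded up to 6.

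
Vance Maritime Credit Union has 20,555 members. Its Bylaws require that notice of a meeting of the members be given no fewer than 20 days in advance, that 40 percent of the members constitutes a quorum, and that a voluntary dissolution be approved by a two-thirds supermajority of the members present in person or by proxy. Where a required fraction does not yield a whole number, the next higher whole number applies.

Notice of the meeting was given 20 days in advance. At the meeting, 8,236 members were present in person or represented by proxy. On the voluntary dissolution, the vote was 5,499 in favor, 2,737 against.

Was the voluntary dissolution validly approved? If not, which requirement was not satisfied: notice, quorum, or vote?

Notice: 20 days given; 20 required. Satisfied.
Quorum: 40% of 20,555 = 8,222; 8,236 present. Satisfied.
Vote: requires two-thirds of those present (8,236); 2/3 of 8236 = 5490.67, rounded up to 5491, so 5,491 needed; 5,499 in favor. Satisfied.

Valid — all requirements satisfied.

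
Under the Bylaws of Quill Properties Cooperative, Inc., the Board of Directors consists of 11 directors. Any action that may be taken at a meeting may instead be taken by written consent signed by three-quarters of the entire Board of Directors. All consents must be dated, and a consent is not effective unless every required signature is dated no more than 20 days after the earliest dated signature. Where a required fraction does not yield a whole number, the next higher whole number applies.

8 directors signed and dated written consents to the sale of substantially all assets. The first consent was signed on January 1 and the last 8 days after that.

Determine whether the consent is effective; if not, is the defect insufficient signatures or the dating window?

Signatures required: three-quarters of 11 — 3/4 of 11 = 8.25, rounded up to 9, so 9 needed; 8 signed. Insufficient.
Dating window: the latest signature is 8 days after the earliest; the limit is 20 days. Within the window.

Not effective — insufficient signatures.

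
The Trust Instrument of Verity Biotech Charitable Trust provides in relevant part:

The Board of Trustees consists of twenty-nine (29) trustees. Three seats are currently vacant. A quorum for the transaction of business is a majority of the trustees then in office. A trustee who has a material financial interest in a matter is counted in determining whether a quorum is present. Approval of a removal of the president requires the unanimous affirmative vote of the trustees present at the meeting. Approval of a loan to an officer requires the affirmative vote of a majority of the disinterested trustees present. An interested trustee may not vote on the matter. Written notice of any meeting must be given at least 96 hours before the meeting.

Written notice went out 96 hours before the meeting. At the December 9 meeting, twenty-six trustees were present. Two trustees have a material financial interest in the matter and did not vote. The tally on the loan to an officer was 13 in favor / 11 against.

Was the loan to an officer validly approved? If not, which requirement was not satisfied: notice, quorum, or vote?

Notice: 96 hours given; 96 required (96 ≥ 96). Satisfied.
Quorum: 26 present (interested trustees count toward quorum); quorum is 14. Satisfied.
Vote: the loan to an officer requires a majority of the disinterested trustees present (26 − 2 = 24). A majority of 24 is 13, so 13 affirmative votes are needed; 13 voted in favor. Satisfied.

Valid — all requirements satisfied.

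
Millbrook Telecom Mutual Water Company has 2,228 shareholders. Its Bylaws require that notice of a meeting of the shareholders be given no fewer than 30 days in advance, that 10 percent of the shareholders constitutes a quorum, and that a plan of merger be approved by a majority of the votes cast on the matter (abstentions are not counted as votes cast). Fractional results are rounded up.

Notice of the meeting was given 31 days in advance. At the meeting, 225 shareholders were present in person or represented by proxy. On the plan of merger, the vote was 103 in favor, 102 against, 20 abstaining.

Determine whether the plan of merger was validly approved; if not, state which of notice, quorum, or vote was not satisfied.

Notice: 31 days given; 30 required. Satisfied.
Quorum: 10% of 2,228 = 222.80, rounded up to 223; 225 present. Satisfied.
Vote: requires a majority of the votes cast (225 − 20 abstaining = 205); a majority of 205 is 103, so 103 needed; 103 in favor. Satisfied.

Valid — all requirements satisfied.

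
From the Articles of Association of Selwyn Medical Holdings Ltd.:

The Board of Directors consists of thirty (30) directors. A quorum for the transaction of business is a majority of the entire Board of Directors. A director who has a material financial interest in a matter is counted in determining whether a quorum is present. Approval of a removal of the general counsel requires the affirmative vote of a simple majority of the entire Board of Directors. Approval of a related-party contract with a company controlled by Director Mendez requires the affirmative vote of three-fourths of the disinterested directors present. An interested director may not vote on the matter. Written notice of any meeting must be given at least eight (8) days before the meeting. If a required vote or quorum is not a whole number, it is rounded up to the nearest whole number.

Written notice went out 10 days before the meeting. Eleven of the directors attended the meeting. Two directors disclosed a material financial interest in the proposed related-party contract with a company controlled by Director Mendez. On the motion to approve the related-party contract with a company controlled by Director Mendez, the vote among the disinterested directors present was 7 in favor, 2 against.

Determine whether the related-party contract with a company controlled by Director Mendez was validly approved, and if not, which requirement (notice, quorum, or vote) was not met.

Notice: 10 days given; 8 required (10 ≥ 8). Satisfied.
Quorum: 11 present (interested directors count toward quorum); quorum is 16. Not satisfied.
Vote: the related-party contract with a company controlled by Director Mendez requires three-fourths of the disinterested directors present (11 − 2 = 9). 3/4 of 9 = 6.75, rounded up to 7, so 7 affirmative votes are needed; 7 voted in favor. Satisfied. (Moot — without a quorum no business can be validly transacted.)

Invalid — quorum requirement not satisfied.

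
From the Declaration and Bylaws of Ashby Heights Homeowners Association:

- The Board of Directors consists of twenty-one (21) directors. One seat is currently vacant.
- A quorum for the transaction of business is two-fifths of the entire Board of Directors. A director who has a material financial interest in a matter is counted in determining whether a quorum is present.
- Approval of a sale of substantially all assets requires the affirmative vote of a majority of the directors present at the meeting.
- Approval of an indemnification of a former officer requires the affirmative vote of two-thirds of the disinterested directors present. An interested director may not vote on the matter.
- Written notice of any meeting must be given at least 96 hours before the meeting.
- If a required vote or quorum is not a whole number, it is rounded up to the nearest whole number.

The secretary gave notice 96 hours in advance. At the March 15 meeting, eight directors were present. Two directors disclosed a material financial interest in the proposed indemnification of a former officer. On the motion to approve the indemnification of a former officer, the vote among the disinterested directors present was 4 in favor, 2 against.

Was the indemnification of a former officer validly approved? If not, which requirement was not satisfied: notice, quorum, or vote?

Notice: 96 hours given; 96 required (96 ≥ 96). Satisfied.
Quorum: 8 present (interested directors count toward quorum); quorum is 9. Not satisfied.
Vote: the indemnification of a former officer requires two-thirds of the disinterested directors present (8 − 2 = 6). 2/3 of 6 = 4, so 4 affirmative votes are needed; 4 voted in favor. Satisfied. (Moot — without a quorum no business can be validly transacted.)

Invalid — quorum requirement not satisfied.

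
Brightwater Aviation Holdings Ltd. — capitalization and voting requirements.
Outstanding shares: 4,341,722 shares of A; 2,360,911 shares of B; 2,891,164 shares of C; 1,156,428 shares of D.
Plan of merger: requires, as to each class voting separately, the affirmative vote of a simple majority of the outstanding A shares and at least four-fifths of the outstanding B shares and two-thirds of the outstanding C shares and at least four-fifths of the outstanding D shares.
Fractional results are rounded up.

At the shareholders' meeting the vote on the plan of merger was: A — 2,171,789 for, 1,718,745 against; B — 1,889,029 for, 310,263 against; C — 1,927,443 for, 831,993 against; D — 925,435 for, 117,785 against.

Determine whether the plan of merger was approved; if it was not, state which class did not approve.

A: a majority of 4341722 is 2170862; 2,170,862 required, 2,171,789 in favor — approved.
B: 4/5 of 2360911 = 1888728.80, rounded up to 1888729; 1,888,729 required, 1,889,029 in favor — approved.
C: 2/3 of 2891164 = 1927442.67, rounded up to 1927443; 1,927,443 required, 1,927,443 in favor — approved.
D: 4/5 of 1156428 = 925142.40, rounded up to 925143; 925,143 required, 925,435 in favor — approved.

Approved — every class gave the required vote.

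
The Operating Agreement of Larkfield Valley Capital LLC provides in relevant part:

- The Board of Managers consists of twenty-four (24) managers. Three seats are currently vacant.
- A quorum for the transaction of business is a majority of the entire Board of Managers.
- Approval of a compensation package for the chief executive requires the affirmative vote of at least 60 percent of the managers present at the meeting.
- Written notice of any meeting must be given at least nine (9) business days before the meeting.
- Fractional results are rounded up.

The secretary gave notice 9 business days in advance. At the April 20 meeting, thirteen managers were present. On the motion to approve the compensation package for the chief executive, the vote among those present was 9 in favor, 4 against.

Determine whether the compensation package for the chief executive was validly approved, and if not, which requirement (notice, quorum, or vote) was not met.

Valid — all requirements satisfied.

Notice: 9 business days given; 9 required (9 ≥ 9). Satisfied.
Quorum: 13 present; quorum is 13. Satisfied.
Vote: the compensation package for the chief executive requires three-fifths of the managers present (13). 3/5 of 13 = 7.80, rounded up to 8, so 8 affirmative votes are needed; 9 voted in favor. Satisfied.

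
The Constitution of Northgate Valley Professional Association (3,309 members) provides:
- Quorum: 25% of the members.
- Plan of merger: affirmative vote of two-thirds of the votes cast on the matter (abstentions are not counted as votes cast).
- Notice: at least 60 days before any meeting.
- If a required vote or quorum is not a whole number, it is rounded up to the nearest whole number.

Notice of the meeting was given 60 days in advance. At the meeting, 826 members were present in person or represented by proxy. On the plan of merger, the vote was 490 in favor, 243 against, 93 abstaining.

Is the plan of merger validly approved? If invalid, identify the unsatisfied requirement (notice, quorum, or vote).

Notice: 60 days given; 60 required. Satisfied.
Quorum: 25% of 3,309 = 827.25, rounded up to 828; 826 present. Not satisfied.
Vote: requires two-thirds of the votes cast (826 − 93 abstaining = 733); 2/3 of 733 = 488.67, rounded up to 489, so 489 needed; 490 in favor. Satisfied.

Invalid — quorum requirement not satisfied.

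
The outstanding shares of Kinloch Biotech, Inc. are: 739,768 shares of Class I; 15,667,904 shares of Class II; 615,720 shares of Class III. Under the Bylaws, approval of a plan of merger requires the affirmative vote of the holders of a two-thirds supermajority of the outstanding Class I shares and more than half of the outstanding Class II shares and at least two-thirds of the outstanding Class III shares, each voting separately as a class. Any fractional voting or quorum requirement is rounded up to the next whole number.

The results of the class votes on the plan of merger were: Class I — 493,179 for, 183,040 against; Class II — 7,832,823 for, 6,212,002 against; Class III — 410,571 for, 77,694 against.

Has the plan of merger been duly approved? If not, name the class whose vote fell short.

Class I: 2/3 of 739768 = 493178.67, rounded up to 493179; 493,179 required, 493,179 in favor — approved.
Class II: a majority of 15667904 is 7833953; 7,833,953 required, 7,832,823 in favor — not approved.
Class III: 2/3 of 615720 = 410480; 410,480 required, 410,571 in favor — approved.

Not approved — the Class II shares did not give the required vote.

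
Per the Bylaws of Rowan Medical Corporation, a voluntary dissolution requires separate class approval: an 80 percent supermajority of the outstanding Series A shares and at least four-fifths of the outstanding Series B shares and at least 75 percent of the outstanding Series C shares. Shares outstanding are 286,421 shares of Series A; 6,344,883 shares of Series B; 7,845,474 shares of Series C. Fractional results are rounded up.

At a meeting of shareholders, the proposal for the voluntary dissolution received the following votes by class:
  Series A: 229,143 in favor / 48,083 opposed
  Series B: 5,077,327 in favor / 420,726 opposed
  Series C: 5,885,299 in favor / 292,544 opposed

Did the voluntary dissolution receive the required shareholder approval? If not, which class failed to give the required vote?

Approved — every class gave the required vote.

Series A: 4/5 of 286421 = 229136.80, rounded up to 229137; 229,137 required, 229,143 in favor — approved.
Series B: 4/5 of 6344883 = 5075906.40, rounded up to 5075907; 5,075,907 required, 5,077,327 in favor — approved.
Series C: 3/4 of 7845474 = 5884105.50, rounded up to 5884106; 5,884,106 required, 5,885,299 in favor — approved.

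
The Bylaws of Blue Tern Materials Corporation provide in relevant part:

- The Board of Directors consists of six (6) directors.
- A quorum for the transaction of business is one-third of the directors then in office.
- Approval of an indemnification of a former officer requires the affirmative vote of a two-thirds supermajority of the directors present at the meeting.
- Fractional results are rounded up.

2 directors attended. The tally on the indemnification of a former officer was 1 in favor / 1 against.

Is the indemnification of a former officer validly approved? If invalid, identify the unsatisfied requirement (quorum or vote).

Quorum: 2 present; quorum is 2. Satisfied.
Vote: the indemnification of a former officer requires two-thirds of the directors present (2). 2/3 of 2 = 1.33, rounded up to 2, so 2 affirmative votes are needed; 1 voted in favor. Not satisfied.

Invalid — vote requirement not satisfied.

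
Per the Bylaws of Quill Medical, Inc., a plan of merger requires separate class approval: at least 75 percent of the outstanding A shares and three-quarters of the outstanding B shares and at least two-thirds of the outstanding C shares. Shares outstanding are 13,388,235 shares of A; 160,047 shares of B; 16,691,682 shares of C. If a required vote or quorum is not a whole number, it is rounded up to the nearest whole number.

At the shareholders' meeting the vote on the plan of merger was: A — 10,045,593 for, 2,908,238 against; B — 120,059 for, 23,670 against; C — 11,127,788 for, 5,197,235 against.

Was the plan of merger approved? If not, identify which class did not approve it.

A: 3/4 of 13388235 = 10041176.25, rounded up to 10041177; 10,041,177 required, 10,045,593 in favor — approved.
B: 3/4 of 160047 = 120035.25, rounded up to 120036; 120,036 required, 120,059 in favor — approved.
C: 2/3 of 16691682 = 11127788; 11,127,788 required, 11,127,788 in favor — approved.

Approved — every class gave the required vote.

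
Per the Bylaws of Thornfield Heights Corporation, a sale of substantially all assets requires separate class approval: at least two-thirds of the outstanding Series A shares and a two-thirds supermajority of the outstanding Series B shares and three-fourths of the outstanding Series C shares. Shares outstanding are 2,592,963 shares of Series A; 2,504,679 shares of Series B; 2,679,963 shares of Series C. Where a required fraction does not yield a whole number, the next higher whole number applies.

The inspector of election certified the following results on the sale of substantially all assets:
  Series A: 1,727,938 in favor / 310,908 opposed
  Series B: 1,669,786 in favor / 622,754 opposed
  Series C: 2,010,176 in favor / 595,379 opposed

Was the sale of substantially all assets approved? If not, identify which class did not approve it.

Series A: 2/3 of 2592963 = 1728642; 1,728,642 required, 1,727,938 in favor — not approved.
Series B: 2/3 of 2504679 = 1669786; 1,669,786 required, 1,669,786 in favor — approved.
Series C: 3/4 of 2679963 = 2009972.25, rounded up to 2009973; 2,009,973 required, 2,010,176 in favor — approved.

Not approved — the Series A shares did not give the required vote.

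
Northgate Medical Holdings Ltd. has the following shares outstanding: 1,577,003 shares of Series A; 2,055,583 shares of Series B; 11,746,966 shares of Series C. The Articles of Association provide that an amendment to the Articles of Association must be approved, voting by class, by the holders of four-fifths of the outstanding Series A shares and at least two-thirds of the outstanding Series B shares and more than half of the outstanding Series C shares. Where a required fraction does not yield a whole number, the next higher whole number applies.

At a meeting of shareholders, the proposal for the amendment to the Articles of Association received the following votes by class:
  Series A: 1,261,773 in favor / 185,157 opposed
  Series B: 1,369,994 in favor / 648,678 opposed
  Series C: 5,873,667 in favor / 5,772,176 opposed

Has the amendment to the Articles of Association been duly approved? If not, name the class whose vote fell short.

Series A: 4/5 of 1577003 = 1261602.40, rounded up to 1261603; 1,261,603 required, 1,261,773 in favor — approved.
Series B: 2/3 of 2055583 = 1370388.67, rounded up to 1370389; 1,370,389 required, 1,369,994 in favor — not approved.
Series C: a majority of 11746966 is 5873484; 5,873,484 required, 5,873,667 in favor — approved.

Not approved — the Series B shares did not give the required vote.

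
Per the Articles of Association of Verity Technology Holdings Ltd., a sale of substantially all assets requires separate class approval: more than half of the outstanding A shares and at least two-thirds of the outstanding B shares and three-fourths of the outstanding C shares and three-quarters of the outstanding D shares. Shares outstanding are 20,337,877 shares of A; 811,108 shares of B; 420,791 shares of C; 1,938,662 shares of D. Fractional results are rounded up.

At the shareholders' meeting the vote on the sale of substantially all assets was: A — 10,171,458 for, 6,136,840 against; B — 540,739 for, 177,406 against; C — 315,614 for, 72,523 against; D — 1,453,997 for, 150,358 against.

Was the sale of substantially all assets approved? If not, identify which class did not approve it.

A: a majority of 20337877 is 10168939; 10,168,939 required, 10,171,458 in favor — approved.
B: 2/3 of 811108 = 540738.67, rounded up to 540739; 540,739 required, 540,739 in favor — approved.
C: 3/4 of 420791 = 315593.25, rounded up to 315594; 315,594 required, 315,614 in favor — approved.
D: 3/4 of 1938662 = 1453996.50, rounded up to 1453997; 1,453,997 required, 1,453,997 in favor — approved.

Approved — every class gave the required vote.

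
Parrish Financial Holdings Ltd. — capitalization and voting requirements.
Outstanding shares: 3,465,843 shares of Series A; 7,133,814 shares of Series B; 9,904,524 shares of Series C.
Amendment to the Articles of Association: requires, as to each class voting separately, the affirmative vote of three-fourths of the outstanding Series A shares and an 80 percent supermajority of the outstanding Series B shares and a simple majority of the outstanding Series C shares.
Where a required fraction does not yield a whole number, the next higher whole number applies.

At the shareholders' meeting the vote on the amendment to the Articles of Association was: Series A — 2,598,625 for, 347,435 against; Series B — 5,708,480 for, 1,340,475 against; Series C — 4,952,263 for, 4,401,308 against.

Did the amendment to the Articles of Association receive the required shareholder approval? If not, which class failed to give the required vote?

Not approved — the Series A shares did not give the required vote.

Series A: 3/4 of 3465843 = 2599382.25, rounded up to 2599383; 2,599,383 required, 2,598,625 in favor — not approved.
Series B: 4/5 of 7133814 = 5707051.20, rounded up to 5707052; 5,707,052 required, 5,708,480 in favor — approved.
Series C: a majority of 9904524 is 4952263; 4,952,263 required, 4,952,263 in favor — approved.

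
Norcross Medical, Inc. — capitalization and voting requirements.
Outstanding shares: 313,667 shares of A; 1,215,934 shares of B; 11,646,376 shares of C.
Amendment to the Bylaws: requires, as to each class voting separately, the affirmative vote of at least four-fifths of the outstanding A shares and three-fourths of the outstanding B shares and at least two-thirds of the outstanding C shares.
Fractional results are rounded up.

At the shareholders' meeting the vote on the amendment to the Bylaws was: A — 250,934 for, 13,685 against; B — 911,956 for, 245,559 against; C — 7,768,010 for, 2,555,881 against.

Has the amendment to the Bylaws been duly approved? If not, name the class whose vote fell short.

A: 4/5 of 313667 = 250933.60, rounded up to 250934; 250,934 required, 250,934 in favor — approved.
B: 3/4 of 1215934 = 911950.50, rounded up to 911951; 911,951 required, 911,956 in favor — approved.
C: 2/3 of 11646376 = 7764250.67, rounded up to 7764251; 7,764,251 required, 7,768,010 in favor — approved.

Approved — every class gave the required vote.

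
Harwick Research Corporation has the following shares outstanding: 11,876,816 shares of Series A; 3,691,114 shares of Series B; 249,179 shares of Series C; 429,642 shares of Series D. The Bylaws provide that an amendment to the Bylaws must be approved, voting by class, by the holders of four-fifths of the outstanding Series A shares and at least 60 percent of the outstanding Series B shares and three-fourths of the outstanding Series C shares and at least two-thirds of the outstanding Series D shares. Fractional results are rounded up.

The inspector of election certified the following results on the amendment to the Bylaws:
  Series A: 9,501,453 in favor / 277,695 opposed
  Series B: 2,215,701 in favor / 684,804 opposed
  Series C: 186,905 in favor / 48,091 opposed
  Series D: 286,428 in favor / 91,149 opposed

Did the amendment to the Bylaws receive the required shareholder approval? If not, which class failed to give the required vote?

Series A: 4/5 of 11876816 = 9501452.80, rounded up to 9501453; 9,501,453 required, 9,501,453 in favor — approved.
Series B: 3/5 of 3691114 = 2214668.40, rounded up to 2214669; 2,214,669 required, 2,215,701 in favor — approved.
Series C: 3/4 of 249179 = 186884.25, rounded up to 186885; 186,885 required, 186,905 in favor — approved.
Series D: 2/3 of 429642 = 286428; 286,428 required, 286,428 in favor — approved.

Approved — every class gave the required vote.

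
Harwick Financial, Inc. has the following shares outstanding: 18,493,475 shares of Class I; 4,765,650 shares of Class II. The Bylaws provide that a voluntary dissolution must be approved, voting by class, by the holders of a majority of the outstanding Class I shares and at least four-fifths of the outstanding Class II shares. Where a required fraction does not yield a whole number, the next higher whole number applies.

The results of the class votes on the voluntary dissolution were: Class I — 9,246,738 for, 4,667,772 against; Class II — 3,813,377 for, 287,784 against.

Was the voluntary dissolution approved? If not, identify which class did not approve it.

Approved — every class gave the required vote.

Class I: a majority of 18493475 is 9246738; 9,246,738 required, 9,246,738 in favor — approved.
Class II: 4/5 of 4765650 = 3812520; 3,812,520 required, 3,813,377 in favor — approved.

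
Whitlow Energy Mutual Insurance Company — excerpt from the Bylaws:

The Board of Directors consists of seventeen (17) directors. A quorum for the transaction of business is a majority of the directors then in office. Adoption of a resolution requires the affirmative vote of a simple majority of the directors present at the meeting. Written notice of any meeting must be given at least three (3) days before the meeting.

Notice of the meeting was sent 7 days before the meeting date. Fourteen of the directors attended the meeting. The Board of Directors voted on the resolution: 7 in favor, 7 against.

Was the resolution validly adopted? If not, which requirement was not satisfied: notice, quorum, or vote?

Invalid — vote requirement not satisfied.

Notice: 7 days given; 3 required (7 ≥ 3). Satisfied.
Quorum: 14 present; quorum is 9. Satisfied.
Vote: the resolution requires a majority of the directors present (14). A majority of 14 is 8, so 8 affirmative votes are needed; 7 voted in favor. Not satisfied.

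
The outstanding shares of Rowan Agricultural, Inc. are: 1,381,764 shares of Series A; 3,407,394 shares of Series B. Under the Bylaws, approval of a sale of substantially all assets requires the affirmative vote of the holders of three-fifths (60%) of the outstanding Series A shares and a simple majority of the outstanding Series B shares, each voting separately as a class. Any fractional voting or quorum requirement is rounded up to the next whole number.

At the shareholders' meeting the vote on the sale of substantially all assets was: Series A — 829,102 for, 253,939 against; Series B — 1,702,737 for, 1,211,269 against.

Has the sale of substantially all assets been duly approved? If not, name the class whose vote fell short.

Not approved — the Series B shares did not give the required vote.

Series A: 3/5 of 1381764 = 829058.40, rounded up to 829059; 829,059 required, 829,102 in favor — approved.
Series B: a majority of 3407394 is 1703698; 1,703,698 required, 1,702,737 in favor — not approved.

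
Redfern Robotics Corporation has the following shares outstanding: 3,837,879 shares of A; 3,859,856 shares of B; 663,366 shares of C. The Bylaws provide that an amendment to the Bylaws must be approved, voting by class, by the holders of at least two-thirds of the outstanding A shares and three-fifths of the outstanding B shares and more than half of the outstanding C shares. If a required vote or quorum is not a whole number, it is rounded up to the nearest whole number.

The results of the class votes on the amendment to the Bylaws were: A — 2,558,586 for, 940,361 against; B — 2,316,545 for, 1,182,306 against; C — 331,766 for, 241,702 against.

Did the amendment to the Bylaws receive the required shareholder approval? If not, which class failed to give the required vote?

Approved — every class gave the required vote.

A: 2/3 of 3837879 = 2558586; 2,558,586 required, 2,558,586 in favor — approved.
B: 3/5 of 3859856 = 2315913.60, rounded up to 2315914; 2,315,914 required, 2,316,545 in favor — approved.
C: a majority of 663366 is 331684; 331,684 required, 331,766 in favor — approved.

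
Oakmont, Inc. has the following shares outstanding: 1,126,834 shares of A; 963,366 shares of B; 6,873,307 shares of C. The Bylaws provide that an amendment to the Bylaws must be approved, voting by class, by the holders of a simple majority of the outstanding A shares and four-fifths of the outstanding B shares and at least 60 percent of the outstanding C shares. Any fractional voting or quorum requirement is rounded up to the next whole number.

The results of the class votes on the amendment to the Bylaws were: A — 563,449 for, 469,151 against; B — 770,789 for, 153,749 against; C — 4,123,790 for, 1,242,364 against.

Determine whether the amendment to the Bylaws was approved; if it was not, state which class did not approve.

Not approved — the C shares did not give the required vote.

A: a majority of 1126834 is 563418; 563,418 required, 563,449 in favor — approved.
B: 4/5 of 963366 = 770692.80, rounded up to 770693; 770,693 required, 770,789 in favor — approved.
C: 3/5 of 6873307 = 4123984.20, rounded up to 4123985; 4,123,985 required, 4,123,790 in favor — not approved.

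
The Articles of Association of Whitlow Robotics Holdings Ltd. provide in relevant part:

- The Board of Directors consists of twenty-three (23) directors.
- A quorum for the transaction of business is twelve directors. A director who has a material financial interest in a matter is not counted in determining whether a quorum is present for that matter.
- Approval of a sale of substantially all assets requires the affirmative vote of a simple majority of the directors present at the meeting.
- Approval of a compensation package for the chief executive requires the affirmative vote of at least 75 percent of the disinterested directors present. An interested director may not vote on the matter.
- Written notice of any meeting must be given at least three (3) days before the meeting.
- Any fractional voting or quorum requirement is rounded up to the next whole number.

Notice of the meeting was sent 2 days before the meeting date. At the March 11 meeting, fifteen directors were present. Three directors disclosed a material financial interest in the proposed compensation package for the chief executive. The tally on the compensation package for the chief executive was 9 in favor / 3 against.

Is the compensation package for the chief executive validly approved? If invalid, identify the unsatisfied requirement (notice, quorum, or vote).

Notice: 2 days given; 3 required (2 < 3). Not satisfied.
Quorum: 15 present, but the 3 interested directors do not count, leaving 12. Quorum is 12. Satisfied.
Vote: the compensation package for the chief executive requires three-fourths of the disinterested directors present (15 − 3 = 12). 3/4 of 12 = 9, so 9 affirmative votes are needed; 9 voted in favor. Satisfied.

Invalid — notice requirement not satisfied.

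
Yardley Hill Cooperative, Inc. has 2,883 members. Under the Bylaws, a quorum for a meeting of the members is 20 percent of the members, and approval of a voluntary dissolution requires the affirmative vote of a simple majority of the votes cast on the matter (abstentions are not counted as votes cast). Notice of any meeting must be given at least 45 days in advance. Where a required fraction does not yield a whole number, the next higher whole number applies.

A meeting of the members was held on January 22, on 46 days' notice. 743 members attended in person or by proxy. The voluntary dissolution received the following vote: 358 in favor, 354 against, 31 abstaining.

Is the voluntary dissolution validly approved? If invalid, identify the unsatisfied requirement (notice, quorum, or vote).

Notice: 46 days given; 45 required. Satisfied.
Quorum: 20% of 2,883 = 576.60, rounded up to 577; 743 present. Satisfied.
Vote: requires a majority of the votes cast (743 − 31 abstaining = 712); a majority of 712 is 357, so 357 needed; 358 in favor. Satisfied.

Valid — all requirements satisfied.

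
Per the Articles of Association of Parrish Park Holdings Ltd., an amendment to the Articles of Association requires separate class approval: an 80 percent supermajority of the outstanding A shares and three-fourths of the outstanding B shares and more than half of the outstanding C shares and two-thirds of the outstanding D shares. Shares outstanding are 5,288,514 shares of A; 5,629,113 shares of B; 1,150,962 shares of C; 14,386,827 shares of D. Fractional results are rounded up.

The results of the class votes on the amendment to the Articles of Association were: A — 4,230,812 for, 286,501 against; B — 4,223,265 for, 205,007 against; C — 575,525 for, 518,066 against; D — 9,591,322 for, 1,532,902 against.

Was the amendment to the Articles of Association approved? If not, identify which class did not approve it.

Approved — every class gave the required vote.

A: 4/5 of 5288514 = 4230811.20, rounded up to 4230812; 4,230,812 required, 4,230,812 in favor — approved.
B: 3/4 of 5629113 = 4221834.75, rounded up to 4221835; 4,221,835 required, 4,223,265 in favor — approved.
C: a majority of 1150962 is 575482; 575,482 required, 575,525 in favor — approved.
D: 2/3 of 14386827 = 9591218; 9,591,218 required, 9,591,322 in favor — approved.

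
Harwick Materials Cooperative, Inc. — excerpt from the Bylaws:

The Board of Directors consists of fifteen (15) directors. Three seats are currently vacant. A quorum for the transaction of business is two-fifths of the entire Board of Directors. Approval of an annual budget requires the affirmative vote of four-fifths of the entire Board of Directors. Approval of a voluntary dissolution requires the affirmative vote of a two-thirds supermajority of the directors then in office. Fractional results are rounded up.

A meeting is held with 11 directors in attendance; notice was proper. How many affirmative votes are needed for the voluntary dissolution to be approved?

The voluntary dissolution requires two-thirds of the directors then in office (12).
2/3 of 12 = 8.

8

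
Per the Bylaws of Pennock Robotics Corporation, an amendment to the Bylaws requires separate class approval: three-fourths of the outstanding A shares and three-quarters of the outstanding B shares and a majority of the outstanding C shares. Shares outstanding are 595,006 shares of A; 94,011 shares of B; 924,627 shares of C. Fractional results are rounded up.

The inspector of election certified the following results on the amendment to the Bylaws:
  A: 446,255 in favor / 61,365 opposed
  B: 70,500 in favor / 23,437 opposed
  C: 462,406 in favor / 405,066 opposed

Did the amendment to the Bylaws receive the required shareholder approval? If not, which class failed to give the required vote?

A: 3/4 of 595006 = 446254.50, rounded up to 446255; 446,255 required, 446,255 in favor — approved.
B: 3/4 of 94011 = 70508.25, rounded up to 70509; 70,509 required, 70,500 in favor — not approved.
C: a majority of 924627 is 462314; 462,314 required, 462,406 in favor — approved.

Not approved — the B shares did not give the required vote.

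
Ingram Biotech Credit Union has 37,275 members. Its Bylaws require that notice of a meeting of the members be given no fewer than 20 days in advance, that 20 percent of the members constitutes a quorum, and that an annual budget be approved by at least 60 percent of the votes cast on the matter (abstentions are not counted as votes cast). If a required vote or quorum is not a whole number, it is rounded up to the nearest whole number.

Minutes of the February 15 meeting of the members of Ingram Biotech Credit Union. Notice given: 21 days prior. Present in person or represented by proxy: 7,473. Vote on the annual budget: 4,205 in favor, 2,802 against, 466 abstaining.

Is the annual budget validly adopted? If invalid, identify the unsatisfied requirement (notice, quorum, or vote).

Notice: 21 days given; 20 required. Satisfied.
Quorum: 20% of 37,275 = 7,455; 7,473 present. Satisfied.
Vote: requires three-fifths of the votes cast (7,473 − 466 abstaining = 7,007); 3/5 of 7007 = 4204.20, rounded up to 4205, so 4,205 needed; 4,205 in favor. Satisfied.

Valid — all requirements satisfied.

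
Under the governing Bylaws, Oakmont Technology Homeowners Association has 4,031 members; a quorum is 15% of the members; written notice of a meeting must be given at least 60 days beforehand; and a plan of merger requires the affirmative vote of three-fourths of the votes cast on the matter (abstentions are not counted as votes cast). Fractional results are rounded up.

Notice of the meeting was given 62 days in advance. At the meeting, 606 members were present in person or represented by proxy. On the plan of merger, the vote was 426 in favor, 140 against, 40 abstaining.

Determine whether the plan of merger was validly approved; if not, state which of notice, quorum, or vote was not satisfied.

Valid — all requirements satisfied.

Notice: 62 days given; 60 required. Satisfied.
Quorum: 15% of 4,031 = 604.65, rounded up to 605; 606 present. Satisfied.
Vote: requires three-fourths of the votes cast (606 − 40 abstaining = 566); 3/4 of 566 = 424.50, rounded up to 425, so 425 needed; 426 in favor. Satisfied.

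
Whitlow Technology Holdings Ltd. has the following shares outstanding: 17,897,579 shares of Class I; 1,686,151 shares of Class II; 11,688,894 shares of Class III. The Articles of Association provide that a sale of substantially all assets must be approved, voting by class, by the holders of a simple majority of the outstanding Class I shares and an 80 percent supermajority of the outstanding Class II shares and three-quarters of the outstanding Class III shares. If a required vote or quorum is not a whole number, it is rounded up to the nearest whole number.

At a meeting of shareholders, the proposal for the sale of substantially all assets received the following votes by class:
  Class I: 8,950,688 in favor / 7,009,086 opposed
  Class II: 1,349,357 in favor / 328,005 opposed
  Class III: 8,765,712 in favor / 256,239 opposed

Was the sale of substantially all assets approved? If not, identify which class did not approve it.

Not approved — the Class III shares did not give the required vote.

Class I: a majority of 17897579 is 8948790; 8,948,790 required, 8,950,688 in favor — approved.
Class II: 4/5 of 1686151 = 1348920.80, rounded up to 1348921; 1,348,921 required, 1,349,357 in favor — approved.
Class III: 3/4 of 11688894 = 8766670.50, rounded up to 8766671; 8,766,671 required, 8,765,712 in favor — not approved.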